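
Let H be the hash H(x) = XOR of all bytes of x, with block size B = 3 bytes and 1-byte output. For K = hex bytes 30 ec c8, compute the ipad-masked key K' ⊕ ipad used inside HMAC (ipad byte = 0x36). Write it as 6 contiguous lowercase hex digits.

Key hex bytes 30 ec c8 is exactly B = 3 bytes: K' = 30 ec c8.
XOR each byte with 0x36: 30⊕36=06, ec⊕36=da, c8⊕36=fe.

06dafe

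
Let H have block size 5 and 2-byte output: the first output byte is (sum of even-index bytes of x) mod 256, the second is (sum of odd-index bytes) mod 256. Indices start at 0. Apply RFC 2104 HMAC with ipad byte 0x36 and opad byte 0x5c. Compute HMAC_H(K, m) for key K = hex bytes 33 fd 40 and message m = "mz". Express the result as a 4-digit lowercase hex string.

5528

Key hex bytes 33 fd 40 is 3 bytes ≤ B = 5; zero-pad to 5 bytes: K' = 33 fd 40 00 00.
K' ⊕ ipad = 05 cb 76 36 36.  K' ⊕ opad = 6f a1 1c 5c 5c.
Inner input = (K'⊕ipad) ∥ m = 05 cb 76 36 36 ∥ 6d 7a.
Inner hash: even-index sum = 299 mod 256 = 43; odd-index sum = 366 mod 256 = 110 → 2b 6e.
Outer input = (K'⊕opad) ∥ inner = 6f a1 1c 5c 5c ∥ 2b 6e.
Outer hash (tag): even-index sum = 341 mod 256 = 85; odd-index sum = 296 mod 256 = 40 → 55 28.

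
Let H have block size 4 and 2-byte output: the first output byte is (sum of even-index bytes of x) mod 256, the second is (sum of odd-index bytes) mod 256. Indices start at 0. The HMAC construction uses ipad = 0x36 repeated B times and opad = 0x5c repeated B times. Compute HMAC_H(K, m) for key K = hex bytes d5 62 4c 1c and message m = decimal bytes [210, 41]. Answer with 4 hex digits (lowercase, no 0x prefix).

c825

Key hex bytes d5 62 4c 1c is exactly B = 4 bytes: K' = d5 62 4c 1c.
K' ⊕ ipad = e3 54 7a 2a.  K' ⊕ opad = 89 3e 10 40.
Inner input = (K'⊕ipad) ∥ m = e3 54 7a 2a ∥ d2 29.
Inner hash: even-index sum = 559 mod 256 = 47; odd-index sum = 167 mod 256 = 167 → 2f a7.
Outer input = (K'⊕opad) ∥ inner = 89 3e 10 40 ∥ 2f a7.
Outer hash (tag): even-index sum = 200 mod 256 = 200; odd-index sum = 293 mod 256 = 37 → c8 25.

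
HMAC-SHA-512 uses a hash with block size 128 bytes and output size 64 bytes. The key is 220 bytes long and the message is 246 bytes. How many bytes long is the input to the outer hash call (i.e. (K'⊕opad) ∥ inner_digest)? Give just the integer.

Key is 220 > 128 bytes, so it is hashed to 64 bytes then zero-padded to 128: |K'| = 128.
Outer input = (K'⊕opad) ∥ H(inner) → 128 + 64 = 192 bytes.

192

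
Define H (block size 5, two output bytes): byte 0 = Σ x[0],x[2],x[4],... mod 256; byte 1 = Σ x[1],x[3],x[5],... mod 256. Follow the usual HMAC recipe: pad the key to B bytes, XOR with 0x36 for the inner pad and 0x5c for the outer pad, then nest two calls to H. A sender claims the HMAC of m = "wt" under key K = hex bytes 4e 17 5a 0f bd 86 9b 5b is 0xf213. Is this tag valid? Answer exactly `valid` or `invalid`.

invalid

Key hex bytes 4e 17 5a 0f bd 86 9b 5b is 8 bytes > B = 5, so hash it first: H(key) = 00 07, then zero-pad to 5 bytes: K' = 00 07 00 00 00.
K' ⊕ ipad = 36 31 36 36 36; K' ⊕ opad = 5c 5b 5c 5c 5c.
Inner hash: even-index sum = 278 mod 256 = 22; odd-index sum = 222 mod 256 = 222 → 16 de.
Outer hash (recomputed tag): even-index sum = 498 mod 256 = 242; odd-index sum = 205 mod 256 = 205 → f2 cd.
Recomputed tag = f2cd; claimed = f213 → mismatch.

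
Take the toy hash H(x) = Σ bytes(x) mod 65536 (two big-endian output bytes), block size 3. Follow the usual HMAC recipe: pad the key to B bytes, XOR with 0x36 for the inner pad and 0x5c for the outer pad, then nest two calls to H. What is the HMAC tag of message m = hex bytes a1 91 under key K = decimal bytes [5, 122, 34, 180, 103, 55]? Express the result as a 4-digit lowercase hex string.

01ce

Key decimal bytes [5, 122, 34, 180, 103, 55] = 05 7a 22 b4 67 37 is 6 bytes > B = 3, so hash it first: H(key) = 01 f3, then zero-pad to 3 bytes: K' = 01 f3 00.
K' ⊕ ipad = 37 c5 36.  K' ⊕ opad = 5d af 5c.
Inner input = (K'⊕ipad) ∥ m = 37 c5 36 ∥ a1 91.
Inner hash: sum = 55+197+54+161+145 = 612 → 02 64.
Outer input = (K'⊕opad) ∥ inner = 5d af 5c ∥ 02 64.
Outer hash (tag): sum = 93+175+92+2+100 = 462 → 01 ce.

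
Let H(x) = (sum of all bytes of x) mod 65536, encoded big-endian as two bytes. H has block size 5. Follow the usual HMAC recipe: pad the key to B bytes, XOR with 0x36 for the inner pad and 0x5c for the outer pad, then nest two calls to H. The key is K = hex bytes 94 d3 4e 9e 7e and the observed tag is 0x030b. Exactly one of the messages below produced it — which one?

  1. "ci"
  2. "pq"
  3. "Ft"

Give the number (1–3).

Key hex bytes 94 d3 4e 9e 7e is exactly B = 5 bytes: K' = 94 d3 4e 9e 7e.
K' ⊕ ipad = a2 e5 78 a8 48; K' ⊕ opad = c8 8f 12 c2 22.
m1: inner = H(a2 e5 78 a8 48 63 69) = 03 bb; tag = H(c8 8f 12 c2 22 03 bb) = 030b ← matches
m2: inner = H(a2 e5 78 a8 48 70 71) = 03 d0; tag = H(c8 8f 12 c2 22 03 d0) = 0320
m3: inner = H(a2 e5 78 a8 48 46 74) = 03 a9; tag = H(c8 8f 12 c2 22 03 a9) = 02f9

1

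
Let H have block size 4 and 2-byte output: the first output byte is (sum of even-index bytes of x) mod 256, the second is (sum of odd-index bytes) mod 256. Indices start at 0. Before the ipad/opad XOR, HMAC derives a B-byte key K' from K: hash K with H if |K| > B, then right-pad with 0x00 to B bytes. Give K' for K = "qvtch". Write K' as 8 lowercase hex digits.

4dd90000

|K| = 5 > B = 4, so first hash the key.
H(K): even-index sum = 333 mod 256 = 77; odd-index sum = 217 mod 256 = 217 → 4d d9.
Zero-pad H(K) = 4d d9 to 4 bytes: K' = 4d d9 00 00.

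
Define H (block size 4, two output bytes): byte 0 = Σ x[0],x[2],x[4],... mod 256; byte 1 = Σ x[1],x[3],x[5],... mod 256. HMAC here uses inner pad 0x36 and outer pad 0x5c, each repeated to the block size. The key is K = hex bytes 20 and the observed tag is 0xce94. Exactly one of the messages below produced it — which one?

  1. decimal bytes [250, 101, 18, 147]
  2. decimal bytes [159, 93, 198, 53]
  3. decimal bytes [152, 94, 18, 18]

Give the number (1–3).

3

Key hex bytes 20 is 1 byte ≤ B = 4; zero-pad to 4 bytes: K' = 20 00 00 00.
K' ⊕ ipad = 16 36 36 36; K' ⊕ opad = 7c 5c 5c 5c.
m1: inner = H(16 36 36 36 fa 65 12 93) = 58 64; tag = H(7c 5c 5c 5c 58 64) = 301c
m2: inner = H(16 36 36 36 9f 5d c6 35) = b1 fe; tag = H(7c 5c 5c 5c b1 fe) = 89b6
m3: inner = H(16 36 36 36 98 5e 12 12) = f6 dc; tag = H(7c 5c 5c 5c f6 dc) = ce94 ← matches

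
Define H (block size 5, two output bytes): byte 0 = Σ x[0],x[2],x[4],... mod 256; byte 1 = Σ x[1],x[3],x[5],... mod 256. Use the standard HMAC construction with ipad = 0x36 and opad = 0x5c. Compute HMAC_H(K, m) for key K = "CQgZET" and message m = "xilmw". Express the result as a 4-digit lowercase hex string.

Key "CQgZET" = 43 51 67 5a 45 54 is 6 bytes > B = 5, so hash it first: H(key) = ef ff, then zero-pad to 5 bytes: K' = ef ff 00 00 00.
K' ⊕ ipad = d9 c9 36 36 36.  K' ⊕ opad = b3 a3 5c 5c 5c.
Inner input = (K'⊕ipad) ∥ m = d9 c9 36 36 36 ∥ 78 69 6c 6d 77.
Inner hash: even-index sum = 539 mod 256 = 27; odd-index sum = 602 mod 256 = 90 → 1b 5a.
Outer input = (K'⊕opad) ∥ inner = b3 a3 5c 5c 5c ∥ 1b 5a.
Outer hash (tag): even-index sum = 453 mod 256 = 197; odd-index sum = 282 mod 256 = 26 → c5 1a.

c51a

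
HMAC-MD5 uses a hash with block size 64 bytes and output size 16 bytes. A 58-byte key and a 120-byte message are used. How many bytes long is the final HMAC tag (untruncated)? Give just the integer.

The tag is one MD5 digest: 16 bytes.

16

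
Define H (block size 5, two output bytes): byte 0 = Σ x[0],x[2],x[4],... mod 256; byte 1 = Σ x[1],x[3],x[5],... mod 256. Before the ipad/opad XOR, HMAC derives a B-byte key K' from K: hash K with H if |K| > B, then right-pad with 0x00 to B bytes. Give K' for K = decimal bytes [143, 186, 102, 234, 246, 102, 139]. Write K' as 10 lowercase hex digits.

760a000000

|K| = 7 > B = 5, so first hash the key.
H(K): even-index sum = 630 mod 256 = 118; odd-index sum = 522 mod 256 = 10 → 76 0a.
Zero-pad H(K) = 76 0a to 5 bytes: K' = 76 0a 00 00 00.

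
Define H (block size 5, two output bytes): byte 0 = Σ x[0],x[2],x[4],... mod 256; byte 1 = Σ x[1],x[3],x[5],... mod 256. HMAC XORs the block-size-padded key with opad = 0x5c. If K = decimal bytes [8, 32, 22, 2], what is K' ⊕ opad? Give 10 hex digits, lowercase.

Key decimal bytes [8, 32, 22, 2] = 08 20 16 02 is 4 bytes ≤ B = 5; zero-pad to 5 bytes: K' = 08 20 16 02 00.
XOR each byte with 0x5c: 08⊕5c=54, 20⊕5c=7c, 16⊕5c=4a, 02⊕5c=5e, 00⊕5c=5c.

547c4a5e5c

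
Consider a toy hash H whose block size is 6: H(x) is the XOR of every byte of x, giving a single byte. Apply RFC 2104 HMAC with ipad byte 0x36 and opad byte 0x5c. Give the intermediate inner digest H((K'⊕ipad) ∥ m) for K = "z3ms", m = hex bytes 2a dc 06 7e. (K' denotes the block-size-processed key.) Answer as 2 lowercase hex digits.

d9

Key "z3ms" = 7a 33 6d 73 is 4 bytes ≤ B = 6; zero-pad to 6 bytes: K' = 7a 33 6d 73 00 00.
K' ⊕ ipad = 4c 05 5b 45 36 36.
Inner input = 4c 05 5b 45 36 36 ∥ 2a dc 06 7e.
Inner hash: XOR 4c⊕05⊕5b⊕45⊕36⊕36⊕2a⊕dc⊕06⊕7e = d9.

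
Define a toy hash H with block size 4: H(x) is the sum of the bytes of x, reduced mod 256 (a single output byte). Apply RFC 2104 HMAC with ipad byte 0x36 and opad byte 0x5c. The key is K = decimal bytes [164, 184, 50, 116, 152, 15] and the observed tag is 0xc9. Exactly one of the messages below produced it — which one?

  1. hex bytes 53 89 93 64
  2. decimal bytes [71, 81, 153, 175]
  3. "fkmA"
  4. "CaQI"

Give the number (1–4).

3

Key decimal bytes [164, 184, 50, 116, 152, 15] = a4 b8 32 74 98 0f is 6 bytes > B = 4, so hash it first: H(key) = a9, then zero-pad to 4 bytes: K' = a9 00 00 00.
K' ⊕ ipad = 9f 36 36 36; K' ⊕ opad = f5 5c 5c 5c.
m1: inner = H(9f 36 36 36 53 89 93 64) = 14; tag = H(f5 5c 5c 5c 14) = 1d
m2: inner = H(9f 36 36 36 47 51 99 af) = 21; tag = H(f5 5c 5c 5c 21) = 2a
m3: inner = H(9f 36 36 36 66 6b 6d 41) = c0; tag = H(f5 5c 5c 5c c0) = c9 ← matches
m4: inner = H(9f 36 36 36 43 61 51 49) = 7f; tag = H(f5 5c 5c 5c 7f) = 88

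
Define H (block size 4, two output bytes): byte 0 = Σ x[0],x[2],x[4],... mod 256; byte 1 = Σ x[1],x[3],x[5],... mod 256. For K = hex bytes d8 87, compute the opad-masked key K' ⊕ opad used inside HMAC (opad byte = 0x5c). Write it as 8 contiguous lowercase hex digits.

Key hex bytes d8 87 is 2 bytes ≤ B = 4; zero-pad to 4 bytes: K' = d8 87 00 00.
XOR each byte with 0x5c: d8⊕5c=84, 87⊕5c=db, 00⊕5c=5c, 00⊕5c=5c.

84db5c5c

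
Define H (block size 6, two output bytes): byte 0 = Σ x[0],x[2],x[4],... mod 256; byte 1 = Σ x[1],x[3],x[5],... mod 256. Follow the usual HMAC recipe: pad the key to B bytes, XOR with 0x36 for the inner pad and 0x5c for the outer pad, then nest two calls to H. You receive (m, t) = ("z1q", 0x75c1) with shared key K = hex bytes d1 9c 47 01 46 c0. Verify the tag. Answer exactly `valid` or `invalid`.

valid

Key hex bytes d1 9c 47 01 46 c0 is exactly B = 6 bytes: K' = d1 9c 47 01 46 c0.
K' ⊕ ipad = e7 aa 71 37 70 f6; K' ⊕ opad = 8d c0 1b 5d 1a 9c.
Inner hash: even-index sum = 691 mod 256 = 179; odd-index sum = 520 mod 256 = 8 → b3 08.
Outer hash (recomputed tag): even-index sum = 373 mod 256 = 117; odd-index sum = 449 mod 256 = 193 → 75 c1.
Recomputed tag = 75c1; claimed = 75c1 → match.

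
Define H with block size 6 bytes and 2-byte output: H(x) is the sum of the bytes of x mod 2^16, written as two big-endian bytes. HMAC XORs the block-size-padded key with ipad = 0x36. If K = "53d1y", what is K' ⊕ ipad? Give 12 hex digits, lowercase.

Key "53d1y" = 35 33 64 31 79 is 5 bytes ≤ B = 6; zero-pad to 6 bytes: K' = 35 33 64 31 79 00.
XOR each byte with 0x36: 35⊕36=03, 33⊕36=05, 64⊕36=52, 31⊕36=07, 79⊕36=4f, 00⊕36=36.

030552074f36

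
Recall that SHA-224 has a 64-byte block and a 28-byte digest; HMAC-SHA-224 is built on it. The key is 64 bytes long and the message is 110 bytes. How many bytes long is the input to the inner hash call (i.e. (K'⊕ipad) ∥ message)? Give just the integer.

174

Key is 64 ≤ 64 bytes, zero-padded: |K'| = 64.
Inner input = (K'⊕ipad) ∥ m → 64 + 110 = 174 bytes.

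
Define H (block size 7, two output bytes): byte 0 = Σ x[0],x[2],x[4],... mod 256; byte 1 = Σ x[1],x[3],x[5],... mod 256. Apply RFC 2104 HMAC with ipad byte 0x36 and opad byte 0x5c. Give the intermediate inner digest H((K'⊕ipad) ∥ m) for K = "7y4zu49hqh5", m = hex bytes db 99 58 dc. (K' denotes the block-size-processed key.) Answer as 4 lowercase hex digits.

a060

Key "7y4zu49hqh5" = 37 79 34 7a 75 34 39 68 71 68 35 is 11 bytes > B = 7, so hash it first: H(key) = bf f7, then zero-pad to 7 bytes: K' = bf f7 00 00 00 00 00.
K' ⊕ ipad = 89 c1 36 36 36 36 36.
Inner input = 89 c1 36 36 36 36 36 ∥ db 99 58 dc.
Inner hash: even-index sum = 672 mod 256 = 160; odd-index sum = 608 mod 256 = 96 → a0 60.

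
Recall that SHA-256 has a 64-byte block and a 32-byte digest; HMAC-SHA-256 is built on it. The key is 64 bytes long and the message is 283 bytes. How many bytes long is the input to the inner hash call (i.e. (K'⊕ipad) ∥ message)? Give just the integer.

347

Key is 64 ≤ 64 bytes, zero-padded: |K'| = 64.
Inner input = (K'⊕ipad) ∥ m → 64 + 283 = 347 bytes.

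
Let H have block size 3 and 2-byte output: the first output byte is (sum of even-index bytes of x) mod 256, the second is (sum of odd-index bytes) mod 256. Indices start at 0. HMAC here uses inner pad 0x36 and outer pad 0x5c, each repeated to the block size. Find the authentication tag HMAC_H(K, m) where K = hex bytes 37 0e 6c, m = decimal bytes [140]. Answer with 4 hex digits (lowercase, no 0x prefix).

5fad

Key hex bytes 37 0e 6c is exactly B = 3 bytes: K' = 37 0e 6c.
K' ⊕ ipad = 01 38 5a.  K' ⊕ opad = 6b 52 30.
Inner input = (K'⊕ipad) ∥ m = 01 38 5a ∥ 8c.
Inner hash: even-index sum = 91 mod 256 = 91; odd-index sum = 196 mod 256 = 196 → 5b c4.
Outer input = (K'⊕opad) ∥ inner = 6b 52 30 ∥ 5b c4.
Outer hash (tag): even-index sum = 351 mod 256 = 95; odd-index sum = 173 mod 256 = 173 → 5f ad.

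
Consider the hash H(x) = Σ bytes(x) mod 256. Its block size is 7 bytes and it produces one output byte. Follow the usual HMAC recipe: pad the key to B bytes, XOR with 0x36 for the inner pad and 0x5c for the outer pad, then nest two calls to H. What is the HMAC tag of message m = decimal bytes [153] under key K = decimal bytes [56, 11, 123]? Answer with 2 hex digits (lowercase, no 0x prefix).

5b

Key decimal bytes [56, 11, 123] = 38 0b 7b is 3 bytes ≤ B = 7; zero-pad to 7 bytes: K' = 38 0b 7b 00 00 00 00.
K' ⊕ ipad = 0e 3d 4d 36 36 36 36.  K' ⊕ opad = 64 57 27 5c 5c 5c 5c.
Inner input = (K'⊕ipad) ∥ m = 0e 3d 4d 36 36 36 36 ∥ 99.
Inner hash: sum = 14+61+77+54+54+54+54+153 = 521; mod 256 = 9 → 09.
Outer input = (K'⊕opad) ∥ inner = 64 57 27 5c 5c 5c 5c ∥ 09.
Outer hash (tag): sum = 100+87+39+92+92+92+92+9 = 603; mod 256 = 91 → 5b.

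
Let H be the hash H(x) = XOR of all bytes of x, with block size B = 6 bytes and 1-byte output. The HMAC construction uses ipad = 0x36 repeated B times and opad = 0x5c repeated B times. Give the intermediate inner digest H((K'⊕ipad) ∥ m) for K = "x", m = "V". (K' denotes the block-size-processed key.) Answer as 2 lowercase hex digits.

2e

Key "x" = 78 is 1 byte ≤ B = 6; zero-pad to 6 bytes: K' = 78 00 00 00 00 00.
K' ⊕ ipad = 4e 36 36 36 36 36.
Inner input = 4e 36 36 36 36 36 ∥ 56.
Inner hash: XOR 4e⊕36⊕36⊕36⊕36⊕36⊕56 = 2e.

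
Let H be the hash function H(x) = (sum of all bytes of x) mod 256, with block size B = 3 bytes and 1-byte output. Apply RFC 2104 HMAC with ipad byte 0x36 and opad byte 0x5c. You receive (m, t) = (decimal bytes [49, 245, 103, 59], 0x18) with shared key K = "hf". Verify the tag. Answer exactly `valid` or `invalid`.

invalid

Key "hf" = 68 66 is 2 bytes ≤ B = 3; zero-pad to 3 bytes: K' = 68 66 00.
K' ⊕ ipad = 5e 50 36; K' ⊕ opad = 34 3a 5c.
Inner hash: sum = 94+80+54+49+245+103+59 = 684; mod 256 = 172 → ac.
Outer hash (recomputed tag): sum = 52+58+92+172 = 374; mod 256 = 118 → 76.
Recomputed tag = 76; claimed = 18 → mismatch.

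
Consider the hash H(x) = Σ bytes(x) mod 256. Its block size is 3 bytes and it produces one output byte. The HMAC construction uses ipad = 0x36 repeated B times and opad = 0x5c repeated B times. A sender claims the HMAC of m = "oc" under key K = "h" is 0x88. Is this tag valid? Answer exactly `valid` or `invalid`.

valid

Key "h" = 68 is 1 byte ≤ B = 3; zero-pad to 3 bytes: K' = 68 00 00.
K' ⊕ ipad = 5e 36 36; K' ⊕ opad = 34 5c 5c.
Inner hash: sum = 94+54+54+111+99 = 412; mod 256 = 156 → 9c.
Outer hash (recomputed tag): sum = 52+92+92+156 = 392; mod 256 = 136 → 88.
Recomputed tag = 88; claimed = 88 → match.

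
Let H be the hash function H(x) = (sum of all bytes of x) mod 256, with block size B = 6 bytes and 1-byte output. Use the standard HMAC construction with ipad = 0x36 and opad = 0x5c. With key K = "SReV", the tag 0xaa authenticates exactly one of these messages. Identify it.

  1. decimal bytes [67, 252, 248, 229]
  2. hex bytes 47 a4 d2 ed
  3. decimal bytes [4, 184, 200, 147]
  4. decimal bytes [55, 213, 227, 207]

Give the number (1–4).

2

Key "SReV" = 53 52 65 56 is 4 bytes ≤ B = 6; zero-pad to 6 bytes: K' = 53 52 65 56 00 00.
K' ⊕ ipad = 65 64 53 60 36 36; K' ⊕ opad = 0f 0e 39 0a 5c 5c.
m1: inner = H(65 64 53 60 36 36 43 fc f8 e5) = 04; tag = H(0f 0e 39 0a 5c 5c 04) = 1c
m2: inner = H(65 64 53 60 36 36 47 a4 d2 ed) = 92; tag = H(0f 0e 39 0a 5c 5c 92) = aa ← matches
m3: inner = H(65 64 53 60 36 36 04 b8 c8 93) = ff; tag = H(0f 0e 39 0a 5c 5c ff) = 17
m4: inner = H(65 64 53 60 36 36 37 d5 e3 cf) = a6; tag = H(0f 0e 39 0a 5c 5c a6) = be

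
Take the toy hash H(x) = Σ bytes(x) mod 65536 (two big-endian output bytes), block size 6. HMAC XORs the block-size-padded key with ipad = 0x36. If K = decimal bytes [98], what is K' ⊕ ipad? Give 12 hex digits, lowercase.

543636363636

Key decimal bytes [98] = 62 is 1 byte ≤ B = 6; zero-pad to 6 bytes: K' = 62 00 00 00 00 00.
XOR each byte with 0x36: 62⊕36=54, 00⊕36=36, 00⊕36=36, 00⊕36=36, 00⊕36=36, 00⊕36=36.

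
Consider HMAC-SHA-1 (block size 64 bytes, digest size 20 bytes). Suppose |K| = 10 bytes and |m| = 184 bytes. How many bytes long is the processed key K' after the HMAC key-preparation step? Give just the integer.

Key is 10 ≤ 64 bytes, zero-padded: |K'| = 64.

64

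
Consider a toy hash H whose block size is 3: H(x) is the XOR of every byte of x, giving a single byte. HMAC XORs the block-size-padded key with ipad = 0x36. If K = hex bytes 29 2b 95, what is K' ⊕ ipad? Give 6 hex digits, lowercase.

Key hex bytes 29 2b 95 is exactly B = 3 bytes: K' = 29 2b 95.
XOR each byte with 0x36: 29⊕36=1f, 2b⊕36=1d, 95⊕36=a3.

1f1da3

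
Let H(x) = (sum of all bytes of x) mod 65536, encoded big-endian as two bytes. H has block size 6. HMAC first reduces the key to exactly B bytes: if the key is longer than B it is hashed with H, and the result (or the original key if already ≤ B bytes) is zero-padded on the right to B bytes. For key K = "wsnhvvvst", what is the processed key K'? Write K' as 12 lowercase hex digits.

040900000000

|K| = 9 > B = 6, so first hash the key.
H(K): sum = 119+115+110+104+118+118+118+115+116 = 1033 → 04 09.
Zero-pad H(K) = 04 09 to 6 bytes: K' = 04 09 00 00 00 00.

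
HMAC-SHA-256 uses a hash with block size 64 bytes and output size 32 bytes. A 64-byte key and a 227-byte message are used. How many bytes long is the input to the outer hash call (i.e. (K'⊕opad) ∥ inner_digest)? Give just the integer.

Key is 64 ≤ 64 bytes, zero-padded: |K'| = 64.
Outer input = (K'⊕opad) ∥ H(inner) → 64 + 32 = 96 bytes.

96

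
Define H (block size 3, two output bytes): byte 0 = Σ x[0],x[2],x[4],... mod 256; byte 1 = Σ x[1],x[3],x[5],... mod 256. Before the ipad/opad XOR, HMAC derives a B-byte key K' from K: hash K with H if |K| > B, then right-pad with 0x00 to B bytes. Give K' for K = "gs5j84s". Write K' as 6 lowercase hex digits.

|K| = 7 > B = 3, so first hash the key.
H(K): even-index sum = 327 mod 256 = 71; odd-index sum = 273 mod 256 = 17 → 47 11.
Zero-pad H(K) = 47 11 to 3 bytes: K' = 47 11 00.

471100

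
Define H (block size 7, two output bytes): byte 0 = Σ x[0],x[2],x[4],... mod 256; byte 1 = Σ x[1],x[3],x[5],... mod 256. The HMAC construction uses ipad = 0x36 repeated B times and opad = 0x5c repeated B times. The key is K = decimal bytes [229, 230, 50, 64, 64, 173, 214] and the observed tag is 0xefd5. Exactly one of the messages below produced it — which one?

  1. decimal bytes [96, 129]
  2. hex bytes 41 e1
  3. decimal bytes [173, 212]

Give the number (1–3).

Key decimal bytes [229, 230, 50, 64, 64, 173, 214] = e5 e6 32 40 40 ad d6 is exactly B = 7 bytes: K' = e5 e6 32 40 40 ad d6.
K' ⊕ ipad = d3 d0 04 76 76 9b e0; K' ⊕ opad = b9 ba 6e 1c 1c f1 8a.
m1: inner = H(d3 d0 04 76 76 9b e0 60 81) = ae 41; tag = H(b9 ba 6e 1c 1c f1 8a ae 41) = 0e75
m2: inner = H(d3 d0 04 76 76 9b e0 41 e1) = 0e 22; tag = H(b9 ba 6e 1c 1c f1 8a 0e 22) = efd5 ← matches
m3: inner = H(d3 d0 04 76 76 9b e0 ad d4) = 01 8e; tag = H(b9 ba 6e 1c 1c f1 8a 01 8e) = 5bc8

2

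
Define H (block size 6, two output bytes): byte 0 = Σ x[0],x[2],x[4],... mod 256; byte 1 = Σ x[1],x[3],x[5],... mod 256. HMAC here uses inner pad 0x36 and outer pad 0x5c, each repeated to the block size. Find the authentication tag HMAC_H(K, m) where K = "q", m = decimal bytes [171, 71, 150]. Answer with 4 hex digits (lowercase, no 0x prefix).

d9fd

Key "q" = 71 is 1 byte ≤ B = 6; zero-pad to 6 bytes: K' = 71 00 00 00 00 00.
K' ⊕ ipad = 47 36 36 36 36 36.  K' ⊕ opad = 2d 5c 5c 5c 5c 5c.
Inner input = (K'⊕ipad) ∥ m = 47 36 36 36 36 36 ∥ ab 47 96.
Inner hash: even-index sum = 500 mod 256 = 244; odd-index sum = 233 mod 256 = 233 → f4 e9.
Outer input = (K'⊕opad) ∥ inner = 2d 5c 5c 5c 5c 5c ∥ f4 e9.
Outer hash (tag): even-index sum = 473 mod 256 = 217; odd-index sum = 509 mod 256 = 253 → d9 fd.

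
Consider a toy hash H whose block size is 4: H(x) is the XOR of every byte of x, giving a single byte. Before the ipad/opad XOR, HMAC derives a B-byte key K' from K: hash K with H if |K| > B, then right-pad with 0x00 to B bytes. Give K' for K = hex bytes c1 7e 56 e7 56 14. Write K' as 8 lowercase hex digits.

|K| = 6 > B = 4, so first hash the key.
H(K): XOR c1⊕7e⊕56⊕e7⊕56⊕14 = 4c.
Zero-pad H(K) = 4c to 4 bytes: K' = 4c 00 00 00.

4c000000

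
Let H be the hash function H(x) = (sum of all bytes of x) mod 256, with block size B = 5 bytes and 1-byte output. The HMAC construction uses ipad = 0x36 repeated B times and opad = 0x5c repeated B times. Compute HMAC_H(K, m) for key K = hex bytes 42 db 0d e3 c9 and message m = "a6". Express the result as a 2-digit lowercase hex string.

Key hex bytes 42 db 0d e3 c9 is exactly B = 5 bytes: K' = 42 db 0d e3 c9.
K' ⊕ ipad = 74 ed 3b d5 ff.  K' ⊕ opad = 1e 87 51 bf 95.
Inner input = (K'⊕ipad) ∥ m = 74 ed 3b d5 ff ∥ 61 36.
Inner hash: sum = 116+237+59+213+255+97+54 = 1031; mod 256 = 7 → 07.
Outer input = (K'⊕opad) ∥ inner = 1e 87 51 bf 95 ∥ 07.
Outer hash (tag): sum = 30+135+81+191+149+7 = 593; mod 256 = 81 → 51.

51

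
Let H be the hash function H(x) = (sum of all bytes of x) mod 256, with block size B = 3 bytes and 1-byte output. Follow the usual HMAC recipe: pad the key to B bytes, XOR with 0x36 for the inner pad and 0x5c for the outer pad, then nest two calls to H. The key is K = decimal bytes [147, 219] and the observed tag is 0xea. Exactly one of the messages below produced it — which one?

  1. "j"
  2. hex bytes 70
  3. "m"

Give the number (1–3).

Key decimal bytes [147, 219] = 93 db is 2 bytes ≤ B = 3; zero-pad to 3 bytes: K' = 93 db 00.
K' ⊕ ipad = a5 ed 36; K' ⊕ opad = cf 87 5c.
m1: inner = H(a5 ed 36 6a) = 32; tag = H(cf 87 5c 32) = e4
m2: inner = H(a5 ed 36 70) = 38; tag = H(cf 87 5c 38) = ea ← matches
m3: inner = H(a5 ed 36 6d) = 35; tag = H(cf 87 5c 35) = e7

2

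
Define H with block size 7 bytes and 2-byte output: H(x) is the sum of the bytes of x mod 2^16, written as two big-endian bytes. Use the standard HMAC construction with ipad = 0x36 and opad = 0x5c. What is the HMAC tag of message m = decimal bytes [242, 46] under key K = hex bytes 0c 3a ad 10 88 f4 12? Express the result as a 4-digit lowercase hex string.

Key hex bytes 0c 3a ad 10 88 f4 12 is exactly B = 7 bytes: K' = 0c 3a ad 10 88 f4 12.
K' ⊕ ipad = 3a 0c 9b 26 be c2 24.  K' ⊕ opad = 50 66 f1 4c d4 a8 4e.
Inner input = (K'⊕ipad) ∥ m = 3a 0c 9b 26 be c2 24 ∥ f2 2e.
Inner hash: sum = 58+12+155+38+190+194+36+242+46 = 971 → 03 cb.
Outer input = (K'⊕opad) ∥ inner = 50 66 f1 4c d4 a8 4e ∥ 03 cb.
Outer hash (tag): sum = 80+102+241+76+212+168+78+3+203 = 1163 → 04 8b.

048b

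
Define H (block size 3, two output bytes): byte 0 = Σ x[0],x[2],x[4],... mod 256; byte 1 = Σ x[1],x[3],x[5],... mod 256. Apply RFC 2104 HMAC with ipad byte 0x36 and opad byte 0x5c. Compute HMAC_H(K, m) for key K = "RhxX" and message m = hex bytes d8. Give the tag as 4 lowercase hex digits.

c0ce

Key "RhxX" = 52 68 78 58 is 4 bytes > B = 3, so hash it first: H(key) = ca c0, then zero-pad to 3 bytes: K' = ca c0 00.
K' ⊕ ipad = fc f6 36.  K' ⊕ opad = 96 9c 5c.
Inner input = (K'⊕ipad) ∥ m = fc f6 36 ∥ d8.
Inner hash: even-index sum = 306 mod 256 = 50; odd-index sum = 462 mod 256 = 206 → 32 ce.
Outer input = (K'⊕opad) ∥ inner = 96 9c 5c ∥ 32 ce.
Outer hash (tag): even-index sum = 448 mod 256 = 192; odd-index sum = 206 mod 256 = 206 → c0 ce.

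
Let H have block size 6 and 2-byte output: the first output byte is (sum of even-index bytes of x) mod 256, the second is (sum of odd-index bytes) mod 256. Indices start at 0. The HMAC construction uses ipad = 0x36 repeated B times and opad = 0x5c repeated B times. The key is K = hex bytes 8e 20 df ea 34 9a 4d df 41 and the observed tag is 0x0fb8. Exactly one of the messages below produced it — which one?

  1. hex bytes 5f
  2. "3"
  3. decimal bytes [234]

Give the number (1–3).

1

Key hex bytes 8e 20 df ea 34 9a 4d df 41 is 9 bytes > B = 6, so hash it first: H(key) = 2f 83, then zero-pad to 6 bytes: K' = 2f 83 00 00 00 00.
K' ⊕ ipad = 19 b5 36 36 36 36; K' ⊕ opad = 73 df 5c 5c 5c 5c.
m1: inner = H(19 b5 36 36 36 36 5f) = e4 21; tag = H(73 df 5c 5c 5c 5c e4 21) = 0fb8 ← matches
m2: inner = H(19 b5 36 36 36 36 33) = b8 21; tag = H(73 df 5c 5c 5c 5c b8 21) = e3b8
m3: inner = H(19 b5 36 36 36 36 ea) = 6f 21; tag = H(73 df 5c 5c 5c 5c 6f 21) = 9ab8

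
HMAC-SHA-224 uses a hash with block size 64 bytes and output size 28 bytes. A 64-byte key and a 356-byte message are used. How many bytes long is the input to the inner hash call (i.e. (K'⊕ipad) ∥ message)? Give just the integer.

420

Key is 64 ≤ 64 bytes, zero-padded: |K'| = 64.
Inner input = (K'⊕ipad) ∥ m → 64 + 356 = 420 bytes.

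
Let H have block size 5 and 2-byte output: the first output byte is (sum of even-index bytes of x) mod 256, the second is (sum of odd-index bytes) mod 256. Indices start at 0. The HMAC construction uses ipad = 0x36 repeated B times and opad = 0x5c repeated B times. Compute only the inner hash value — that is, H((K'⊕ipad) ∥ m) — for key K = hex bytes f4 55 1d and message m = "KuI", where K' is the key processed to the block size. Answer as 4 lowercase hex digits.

982d

Key hex bytes f4 55 1d is 3 bytes ≤ B = 5; zero-pad to 5 bytes: K' = f4 55 1d 00 00.
K' ⊕ ipad = c2 63 2b 36 36.
Inner input = c2 63 2b 36 36 ∥ 4b 75 49.
Inner hash: even-index sum = 408 mod 256 = 152; odd-index sum = 301 mod 256 = 45 → 98 2d.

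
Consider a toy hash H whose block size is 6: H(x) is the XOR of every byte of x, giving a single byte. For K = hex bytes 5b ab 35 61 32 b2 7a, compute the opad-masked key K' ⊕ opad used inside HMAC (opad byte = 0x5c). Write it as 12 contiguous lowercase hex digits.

025c5c5c5c5c

Key hex bytes 5b ab 35 61 32 b2 7a is 7 bytes > B = 6, so hash it first: H(key) = 5e, then zero-pad to 6 bytes: K' = 5e 00 00 00 00 00.
XOR each byte with 0x5c: 5e⊕5c=02, 00⊕5c=5c, 00⊕5c=5c, 00⊕5c=5c, 00⊕5c=5c, 00⊕5c=5c.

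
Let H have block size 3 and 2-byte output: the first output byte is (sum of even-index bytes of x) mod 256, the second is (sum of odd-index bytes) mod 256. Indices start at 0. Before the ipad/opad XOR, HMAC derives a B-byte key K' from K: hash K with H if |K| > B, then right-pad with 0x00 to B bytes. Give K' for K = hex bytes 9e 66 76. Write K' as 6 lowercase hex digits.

Key hex bytes 9e 66 76 is exactly B = 3 bytes: K' = 9e 66 76.

9e6676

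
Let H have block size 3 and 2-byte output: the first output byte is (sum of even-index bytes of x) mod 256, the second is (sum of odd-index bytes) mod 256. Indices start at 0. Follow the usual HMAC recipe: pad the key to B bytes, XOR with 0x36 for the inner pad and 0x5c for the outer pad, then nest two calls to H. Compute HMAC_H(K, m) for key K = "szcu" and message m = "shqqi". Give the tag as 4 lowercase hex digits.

0ca2

Key "szcu" = 73 7a 63 75 is 4 bytes > B = 3, so hash it first: H(key) = d6 ef, then zero-pad to 3 bytes: K' = d6 ef 00.
K' ⊕ ipad = e0 d9 36.  K' ⊕ opad = 8a b3 5c.
Inner input = (K'⊕ipad) ∥ m = e0 d9 36 ∥ 73 68 71 71 69.
Inner hash: even-index sum = 495 mod 256 = 239; odd-index sum = 550 mod 256 = 38 → ef 26.
Outer input = (K'⊕opad) ∥ inner = 8a b3 5c ∥ ef 26.
Outer hash (tag): even-index sum = 268 mod 256 = 12; odd-index sum = 418 mod 256 = 162 → 0c a2.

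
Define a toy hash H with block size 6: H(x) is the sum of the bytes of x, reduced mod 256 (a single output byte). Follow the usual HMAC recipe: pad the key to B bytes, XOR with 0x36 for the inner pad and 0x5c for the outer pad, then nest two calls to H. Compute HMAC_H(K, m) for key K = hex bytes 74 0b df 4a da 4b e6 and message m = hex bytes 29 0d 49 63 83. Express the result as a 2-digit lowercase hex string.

Key hex bytes 74 0b df 4a da 4b e6 is 7 bytes > B = 6, so hash it first: H(key) = b3, then zero-pad to 6 bytes: K' = b3 00 00 00 00 00.
K' ⊕ ipad = 85 36 36 36 36 36.  K' ⊕ opad = ef 5c 5c 5c 5c 5c.
Inner input = (K'⊕ipad) ∥ m = 85 36 36 36 36 36 ∥ 29 0d 49 63 83.
Inner hash: sum = 133+54+54+54+54+54+41+13+73+99+131 = 760; mod 256 = 248 → f8.
Outer input = (K'⊕opad) ∥ inner = ef 5c 5c 5c 5c 5c ∥ f8.
Outer hash (tag): sum = 239+92+92+92+92+92+248 = 947; mod 256 = 179 → b3.

b3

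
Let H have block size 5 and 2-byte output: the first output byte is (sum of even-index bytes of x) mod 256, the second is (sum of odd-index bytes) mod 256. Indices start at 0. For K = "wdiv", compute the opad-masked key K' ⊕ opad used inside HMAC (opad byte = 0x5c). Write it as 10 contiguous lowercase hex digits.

2b38352a5c

Key "wdiv" = 77 64 69 76 is 4 bytes ≤ B = 5; zero-pad to 5 bytes: K' = 77 64 69 76 00.
XOR each byte with 0x5c: 77⊕5c=2b, 64⊕5c=38, 69⊕5c=35, 76⊕5c=2a, 00⊕5c=5c.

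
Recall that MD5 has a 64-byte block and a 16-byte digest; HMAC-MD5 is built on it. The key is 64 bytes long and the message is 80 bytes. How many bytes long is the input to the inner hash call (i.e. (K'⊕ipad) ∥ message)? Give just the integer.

144

Key is 64 ≤ 64 bytes, zero-padded: |K'| = 64.
Inner input = (K'⊕ipad) ∥ m → 64 + 80 = 144 bytes.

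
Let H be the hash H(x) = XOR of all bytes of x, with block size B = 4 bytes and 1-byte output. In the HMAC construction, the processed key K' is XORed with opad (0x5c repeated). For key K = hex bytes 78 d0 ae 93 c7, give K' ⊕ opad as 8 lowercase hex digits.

0e5c5c5c

Key hex bytes 78 d0 ae 93 c7 is 5 bytes > B = 4, so hash it first: H(key) = 52, then zero-pad to 4 bytes: K' = 52 00 00 00.
XOR each byte with 0x5c: 52⊕5c=0e, 00⊕5c=5c, 00⊕5c=5c, 00⊕5c=5c.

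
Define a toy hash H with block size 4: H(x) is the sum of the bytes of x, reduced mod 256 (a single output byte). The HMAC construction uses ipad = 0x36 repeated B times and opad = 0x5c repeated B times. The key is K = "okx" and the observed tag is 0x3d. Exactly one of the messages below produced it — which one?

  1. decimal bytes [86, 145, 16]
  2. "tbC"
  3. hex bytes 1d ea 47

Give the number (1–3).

2

Key "okx" = 6f 6b 78 is 3 bytes ≤ B = 4; zero-pad to 4 bytes: K' = 6f 6b 78 00.
K' ⊕ ipad = 59 5d 4e 36; K' ⊕ opad = 33 37 24 5c.
m1: inner = H(59 5d 4e 36 56 91 10) = 31; tag = H(33 37 24 5c 31) = 1b
m2: inner = H(59 5d 4e 36 74 62 43) = 53; tag = H(33 37 24 5c 53) = 3d ← matches
m3: inner = H(59 5d 4e 36 1d ea 47) = 88; tag = H(33 37 24 5c 88) = 72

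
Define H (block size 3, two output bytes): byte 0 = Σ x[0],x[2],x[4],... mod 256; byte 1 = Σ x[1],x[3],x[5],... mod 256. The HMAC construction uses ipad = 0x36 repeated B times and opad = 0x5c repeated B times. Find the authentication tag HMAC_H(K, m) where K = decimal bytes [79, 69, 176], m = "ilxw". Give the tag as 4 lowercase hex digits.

53fb

Key decimal bytes [79, 69, 176] = 4f 45 b0 is exactly B = 3 bytes: K' = 4f 45 b0.
K' ⊕ ipad = 79 73 86.  K' ⊕ opad = 13 19 ec.
Inner input = (K'⊕ipad) ∥ m = 79 73 86 ∥ 69 6c 78 77.
Inner hash: even-index sum = 482 mod 256 = 226; odd-index sum = 340 mod 256 = 84 → e2 54.
Outer input = (K'⊕opad) ∥ inner = 13 19 ec ∥ e2 54.
Outer hash (tag): even-index sum = 339 mod 256 = 83; odd-index sum = 251 mod 256 = 251 → 53 fb.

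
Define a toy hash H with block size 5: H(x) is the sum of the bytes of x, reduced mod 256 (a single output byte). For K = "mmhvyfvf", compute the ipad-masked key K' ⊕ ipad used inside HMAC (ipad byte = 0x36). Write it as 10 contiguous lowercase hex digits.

Key "mmhvyfvf" = 6d 6d 68 76 79 66 76 66 is 8 bytes > B = 5, so hash it first: H(key) = 73, then zero-pad to 5 bytes: K' = 73 00 00 00 00.
XOR each byte with 0x36: 73⊕36=45, 00⊕36=36, 00⊕36=36, 00⊕36=36, 00⊕36=36.

4536363636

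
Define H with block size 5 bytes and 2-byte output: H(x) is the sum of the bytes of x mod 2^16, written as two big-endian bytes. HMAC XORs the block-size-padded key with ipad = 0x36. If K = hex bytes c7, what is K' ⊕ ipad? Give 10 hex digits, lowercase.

Key hex bytes c7 is 1 byte ≤ B = 5; zero-pad to 5 bytes: K' = c7 00 00 00 00.
XOR each byte with 0x36: c7⊕36=f1, 00⊕36=36, 00⊕36=36, 00⊕36=36, 00⊕36=36.

f136363636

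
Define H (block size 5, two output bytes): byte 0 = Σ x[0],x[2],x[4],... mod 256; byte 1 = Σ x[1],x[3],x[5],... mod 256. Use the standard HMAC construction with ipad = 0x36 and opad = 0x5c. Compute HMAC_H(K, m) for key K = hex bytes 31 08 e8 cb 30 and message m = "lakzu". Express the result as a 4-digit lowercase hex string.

Key hex bytes 31 08 e8 cb 30 is exactly B = 5 bytes: K' = 31 08 e8 cb 30.
K' ⊕ ipad = 07 3e de fd 06.  K' ⊕ opad = 6d 54 b4 97 6c.
Inner input = (K'⊕ipad) ∥ m = 07 3e de fd 06 ∥ 6c 61 6b 7a 75.
Inner hash: even-index sum = 454 mod 256 = 198; odd-index sum = 647 mod 256 = 135 → c6 87.
Outer input = (K'⊕opad) ∥ inner = 6d 54 b4 97 6c ∥ c6 87.
Outer hash (tag): even-index sum = 532 mod 256 = 20; odd-index sum = 433 mod 256 = 177 → 14 b1.

14b1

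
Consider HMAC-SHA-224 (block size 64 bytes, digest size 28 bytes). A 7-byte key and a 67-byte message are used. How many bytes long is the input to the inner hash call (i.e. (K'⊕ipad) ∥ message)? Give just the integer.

131

Key is 7 ≤ 64 bytes, zero-padded: |K'| = 64.
Inner input = (K'⊕ipad) ∥ m → 64 + 67 = 131 bytes.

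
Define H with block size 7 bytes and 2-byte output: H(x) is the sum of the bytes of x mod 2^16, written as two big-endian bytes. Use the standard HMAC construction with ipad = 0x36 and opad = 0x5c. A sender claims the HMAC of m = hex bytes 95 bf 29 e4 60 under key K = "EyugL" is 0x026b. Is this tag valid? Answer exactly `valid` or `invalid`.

Key "EyugL" = 45 79 75 67 4c is 5 bytes ≤ B = 7; zero-pad to 7 bytes: K' = 45 79 75 67 4c 00 00.
K' ⊕ ipad = 73 4f 43 51 7a 36 36; K' ⊕ opad = 19 25 29 3b 10 5c 5c.
Inner hash: sum = 115+79+67+81+122+54+54+149+191+41+228+96 = 1277 → 04 fd.
Outer hash (recomputed tag): sum = 25+37+41+59+16+92+92+4+253 = 619 → 02 6b.
Recomputed tag = 026b; claimed = 026b → match.

valid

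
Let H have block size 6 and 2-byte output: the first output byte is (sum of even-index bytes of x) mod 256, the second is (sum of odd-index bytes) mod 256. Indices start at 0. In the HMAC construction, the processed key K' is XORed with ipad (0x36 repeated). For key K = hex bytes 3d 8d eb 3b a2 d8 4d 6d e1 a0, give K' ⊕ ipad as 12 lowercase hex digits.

ce9b36363636

Key hex bytes 3d 8d eb 3b a2 d8 4d 6d e1 a0 is 10 bytes > B = 6, so hash it first: H(key) = f8 ad, then zero-pad to 6 bytes: K' = f8 ad 00 00 00 00.
XOR each byte with 0x36: f8⊕36=ce, ad⊕36=9b, 00⊕36=36, 00⊕36=36, 00⊕36=36, 00⊕36=36.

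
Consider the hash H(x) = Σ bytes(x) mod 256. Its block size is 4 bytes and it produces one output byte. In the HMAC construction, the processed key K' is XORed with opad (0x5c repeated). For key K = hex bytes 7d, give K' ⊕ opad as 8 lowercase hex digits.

Key hex bytes 7d is 1 byte ≤ B = 4; zero-pad to 4 bytes: K' = 7d 00 00 00.
XOR each byte with 0x5c: 7d⊕5c=21, 00⊕5c=5c, 00⊕5c=5c, 00⊕5c=5c.

215c5c5c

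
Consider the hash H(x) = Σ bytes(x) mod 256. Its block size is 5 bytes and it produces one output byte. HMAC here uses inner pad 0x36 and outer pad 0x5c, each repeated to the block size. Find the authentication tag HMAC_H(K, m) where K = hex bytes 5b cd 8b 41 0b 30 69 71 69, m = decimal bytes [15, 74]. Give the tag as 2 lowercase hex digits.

13

Key hex bytes 5b cd 8b 41 0b 30 69 71 69 is 9 bytes > B = 5, so hash it first: H(key) = 72, then zero-pad to 5 bytes: K' = 72 00 00 00 00.
K' ⊕ ipad = 44 36 36 36 36.  K' ⊕ opad = 2e 5c 5c 5c 5c.
Inner input = (K'⊕ipad) ∥ m = 44 36 36 36 36 ∥ 0f 4a.
Inner hash: sum = 68+54+54+54+54+15+74 = 373; mod 256 = 117 → 75.
Outer input = (K'⊕opad) ∥ inner = 2e 5c 5c 5c 5c ∥ 75.
Outer hash (tag): sum = 46+92+92+92+92+117 = 531; mod 256 = 19 → 13.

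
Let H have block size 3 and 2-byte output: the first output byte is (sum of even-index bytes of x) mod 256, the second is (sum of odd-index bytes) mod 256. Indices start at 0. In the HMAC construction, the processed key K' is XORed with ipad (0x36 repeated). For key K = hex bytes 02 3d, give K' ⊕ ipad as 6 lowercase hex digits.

Key hex bytes 02 3d is 2 bytes ≤ B = 3; zero-pad to 3 bytes: K' = 02 3d 00.
XOR each byte with 0x36: 02⊕36=34, 3d⊕36=0b, 00⊕36=36.

340b36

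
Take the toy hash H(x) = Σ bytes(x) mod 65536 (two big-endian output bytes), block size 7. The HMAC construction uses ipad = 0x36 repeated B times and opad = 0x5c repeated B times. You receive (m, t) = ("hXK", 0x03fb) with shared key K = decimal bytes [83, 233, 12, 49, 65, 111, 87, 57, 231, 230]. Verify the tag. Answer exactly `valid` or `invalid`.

Key decimal bytes [83, 233, 12, 49, 65, 111, 87, 57, 231, 230] = 53 e9 0c 31 41 6f 57 39 e7 e6 is 10 bytes > B = 7, so hash it first: H(key) = 04 86, then zero-pad to 7 bytes: K' = 04 86 00 00 00 00 00.
K' ⊕ ipad = 32 b0 36 36 36 36 36; K' ⊕ opad = 58 da 5c 5c 5c 5c 5c.
Inner hash: sum = 50+176+54+54+54+54+54+104+88+75 = 763 → 02 fb.
Outer hash (recomputed tag): sum = 88+218+92+92+92+92+92+2+251 = 1019 → 03 fb.
Recomputed tag = 03fb; claimed = 03fb → match.

valid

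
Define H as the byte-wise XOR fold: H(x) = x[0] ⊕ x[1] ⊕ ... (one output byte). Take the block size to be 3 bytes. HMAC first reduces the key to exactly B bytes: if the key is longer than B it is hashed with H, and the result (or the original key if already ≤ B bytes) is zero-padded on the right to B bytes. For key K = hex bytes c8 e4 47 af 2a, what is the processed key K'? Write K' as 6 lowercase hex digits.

|K| = 5 > B = 3, so first hash the key.
H(K): XOR c8⊕e4⊕47⊕af⊕2a = ee.
Zero-pad H(K) = ee to 3 bytes: K' = ee 00 00.

ee0000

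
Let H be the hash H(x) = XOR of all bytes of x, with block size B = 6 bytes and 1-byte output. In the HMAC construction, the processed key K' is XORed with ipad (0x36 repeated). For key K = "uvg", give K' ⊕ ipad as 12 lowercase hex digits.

434051363636

Key "uvg" = 75 76 67 is 3 bytes ≤ B = 6; zero-pad to 6 bytes: K' = 75 76 67 00 00 00.
XOR each byte with 0x36: 75⊕36=43, 76⊕36=40, 67⊕36=51, 00⊕36=36, 00⊕36=36, 00⊕36=36.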